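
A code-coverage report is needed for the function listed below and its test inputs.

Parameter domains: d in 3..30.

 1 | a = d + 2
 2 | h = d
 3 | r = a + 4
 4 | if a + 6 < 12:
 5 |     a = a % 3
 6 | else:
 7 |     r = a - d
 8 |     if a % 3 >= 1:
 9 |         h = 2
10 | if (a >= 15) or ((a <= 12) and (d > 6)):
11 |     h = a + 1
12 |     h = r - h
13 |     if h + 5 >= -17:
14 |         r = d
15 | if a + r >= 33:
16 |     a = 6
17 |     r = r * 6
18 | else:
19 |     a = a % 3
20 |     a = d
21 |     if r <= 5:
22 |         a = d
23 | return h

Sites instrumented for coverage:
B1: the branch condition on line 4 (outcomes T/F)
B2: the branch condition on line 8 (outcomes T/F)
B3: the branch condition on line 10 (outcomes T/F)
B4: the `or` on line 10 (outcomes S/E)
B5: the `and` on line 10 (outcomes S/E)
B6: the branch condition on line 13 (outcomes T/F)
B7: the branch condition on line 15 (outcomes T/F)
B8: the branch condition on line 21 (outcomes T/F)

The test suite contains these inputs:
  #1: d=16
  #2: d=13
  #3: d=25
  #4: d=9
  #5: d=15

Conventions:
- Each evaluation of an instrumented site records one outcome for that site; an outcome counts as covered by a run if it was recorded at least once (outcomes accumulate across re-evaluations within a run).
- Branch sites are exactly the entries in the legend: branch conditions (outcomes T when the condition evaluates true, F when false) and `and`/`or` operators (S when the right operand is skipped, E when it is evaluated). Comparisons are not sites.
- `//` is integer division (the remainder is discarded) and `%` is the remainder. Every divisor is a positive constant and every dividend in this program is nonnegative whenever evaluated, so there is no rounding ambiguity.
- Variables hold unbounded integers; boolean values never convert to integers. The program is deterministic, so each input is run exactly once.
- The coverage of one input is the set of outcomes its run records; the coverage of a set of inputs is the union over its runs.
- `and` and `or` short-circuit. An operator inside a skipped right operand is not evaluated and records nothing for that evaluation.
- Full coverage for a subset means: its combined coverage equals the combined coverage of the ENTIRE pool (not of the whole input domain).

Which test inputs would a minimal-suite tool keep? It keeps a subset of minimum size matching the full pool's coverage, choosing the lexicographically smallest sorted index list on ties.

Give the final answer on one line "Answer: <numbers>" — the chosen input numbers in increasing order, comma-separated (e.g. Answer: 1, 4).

test 1 (d=16) fires B1->F, B2->F, B4->S, B3->T, B6->T, B7->T; hits B1=F, B2=F, B3=T, B4=S, B6=T, B7=T
test 2 (d=13) fires B1->F, B2->F, B4->S, B3->T, B6->T, B7->F, B8->F; hits B1=F, B2=F, B3=T, B4=S, B6=T, B7=F, B8=F
test 3 (d=25) fires B1->F, B2->F, B4->S, B3->T, B6->F, B7->F, B8->T; hits B1=F, B2=F, B3=T, B4=S, B6=F, B7=F, B8=T
test 4 (d=9) fires B1->F, B2->T, B4->E, B5->E, B3->T, B6->T, B7->F, B8->F; hits B1=F, B2=T, B3=T, B4=E, B5=E, B6=T, B7=F, B8=F
test 5 (d=15) fires B1->F, B2->T, B4->S, B3->T, B6->T, B7->F, B8->F; hits B1=F, B2=T, B3=T, B4=S, B6=T, B7=F, B8=F
the full pool covers 13 outcomes: B1=F, B2=T, B2=F, B3=T, B4=S, B4=E, B5=E, B6=T, B6=F, B7=T, B7=F, B8=T, B8=F
checked all size-1 subsets: none covers 13 outcomes (max 8/13)
checked all size-2 subsets: none covers 13 outcomes (max 12/13)
inputs {1, 3, 4} (size 3) cover everything; no size-3 subset with a lexicographically smaller index list covers all 13

Answer: 1, 3, 4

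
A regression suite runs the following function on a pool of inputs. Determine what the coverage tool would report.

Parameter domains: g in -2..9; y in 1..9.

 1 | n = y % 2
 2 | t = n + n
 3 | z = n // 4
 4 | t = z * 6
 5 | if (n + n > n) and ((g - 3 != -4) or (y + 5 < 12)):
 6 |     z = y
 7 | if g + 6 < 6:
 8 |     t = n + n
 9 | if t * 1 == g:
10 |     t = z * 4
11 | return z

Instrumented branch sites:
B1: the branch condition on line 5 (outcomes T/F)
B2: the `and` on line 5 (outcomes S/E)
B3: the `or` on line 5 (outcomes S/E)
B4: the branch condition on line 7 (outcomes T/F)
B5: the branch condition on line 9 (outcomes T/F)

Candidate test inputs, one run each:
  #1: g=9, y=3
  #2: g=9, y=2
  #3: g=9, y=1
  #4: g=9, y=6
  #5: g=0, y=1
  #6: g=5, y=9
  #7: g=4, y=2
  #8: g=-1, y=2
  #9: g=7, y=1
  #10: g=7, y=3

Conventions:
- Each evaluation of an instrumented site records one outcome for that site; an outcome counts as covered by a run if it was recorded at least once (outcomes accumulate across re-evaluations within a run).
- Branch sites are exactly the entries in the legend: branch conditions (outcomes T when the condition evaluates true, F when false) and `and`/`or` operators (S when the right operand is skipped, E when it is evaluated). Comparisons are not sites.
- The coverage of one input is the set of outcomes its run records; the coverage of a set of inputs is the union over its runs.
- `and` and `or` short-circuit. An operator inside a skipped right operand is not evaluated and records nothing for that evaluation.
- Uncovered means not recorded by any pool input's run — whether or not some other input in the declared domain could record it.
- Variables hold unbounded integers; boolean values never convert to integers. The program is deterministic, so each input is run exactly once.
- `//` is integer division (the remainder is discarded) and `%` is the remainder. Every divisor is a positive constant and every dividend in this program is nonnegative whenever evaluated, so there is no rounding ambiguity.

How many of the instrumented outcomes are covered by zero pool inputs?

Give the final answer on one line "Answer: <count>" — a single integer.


input #1, g=9, y=3: events B2->E, B3->S, B1->T, B4->F, B5->F; outcomes B1=T, B2=E, B3=S, B4=F, B5=F
input #2, g=9, y=2: events B2->S, B1->F, B4->F, B5->F; outcomes B1=F, B2=S, B4=F, B5=F
input #3, g=9, y=1: events B2->E, B3->S, B1->T, B4->F, B5->F; outcomes B1=T, B2=E, B3=S, B4=F, B5=F
input #4, g=9, y=6: events B2->S, B1->F, B4->F, B5->F; outcomes B1=F, B2=S, B4=F, B5=F
input #5, g=0, y=1: events B2->E, B3->S, B1->T, B4->F, B5->T; outcomes B1=T, B2=E, B3=S, B4=F, B5=T
input #6, g=5, y=9: events B2->E, B3->S, B1->T, B4->F, B5->F; outcomes B1=T, B2=E, B3=S, B4=F, B5=F
input #7, g=4, y=2: events B2->S, B1->F, B4->F, B5->F; outcomes B1=F, B2=S, B4=F, B5=F
input #8, g=-1, y=2: events B2->S, B1->F, B4->T, B5->F; outcomes B1=F, B2=S, B4=T, B5=F
input #9, g=7, y=1: events B2->E, B3->S, B1->T, B4->F, B5->F; outcomes B1=T, B2=E, B3=S, B4=F, B5=F
input #10, g=7, y=3: events B2->E, B3->S, B1->T, B4->F, B5->F; outcomes B1=T, B2=E, B3=S, B4=F, B5=F
union over the pool: B1=T, B1=F, B2=S, B2=E, B3=S, B4=T, B4=F, B5=T, B5=F
uncovered (1 of 10): B3=E
Answer: 1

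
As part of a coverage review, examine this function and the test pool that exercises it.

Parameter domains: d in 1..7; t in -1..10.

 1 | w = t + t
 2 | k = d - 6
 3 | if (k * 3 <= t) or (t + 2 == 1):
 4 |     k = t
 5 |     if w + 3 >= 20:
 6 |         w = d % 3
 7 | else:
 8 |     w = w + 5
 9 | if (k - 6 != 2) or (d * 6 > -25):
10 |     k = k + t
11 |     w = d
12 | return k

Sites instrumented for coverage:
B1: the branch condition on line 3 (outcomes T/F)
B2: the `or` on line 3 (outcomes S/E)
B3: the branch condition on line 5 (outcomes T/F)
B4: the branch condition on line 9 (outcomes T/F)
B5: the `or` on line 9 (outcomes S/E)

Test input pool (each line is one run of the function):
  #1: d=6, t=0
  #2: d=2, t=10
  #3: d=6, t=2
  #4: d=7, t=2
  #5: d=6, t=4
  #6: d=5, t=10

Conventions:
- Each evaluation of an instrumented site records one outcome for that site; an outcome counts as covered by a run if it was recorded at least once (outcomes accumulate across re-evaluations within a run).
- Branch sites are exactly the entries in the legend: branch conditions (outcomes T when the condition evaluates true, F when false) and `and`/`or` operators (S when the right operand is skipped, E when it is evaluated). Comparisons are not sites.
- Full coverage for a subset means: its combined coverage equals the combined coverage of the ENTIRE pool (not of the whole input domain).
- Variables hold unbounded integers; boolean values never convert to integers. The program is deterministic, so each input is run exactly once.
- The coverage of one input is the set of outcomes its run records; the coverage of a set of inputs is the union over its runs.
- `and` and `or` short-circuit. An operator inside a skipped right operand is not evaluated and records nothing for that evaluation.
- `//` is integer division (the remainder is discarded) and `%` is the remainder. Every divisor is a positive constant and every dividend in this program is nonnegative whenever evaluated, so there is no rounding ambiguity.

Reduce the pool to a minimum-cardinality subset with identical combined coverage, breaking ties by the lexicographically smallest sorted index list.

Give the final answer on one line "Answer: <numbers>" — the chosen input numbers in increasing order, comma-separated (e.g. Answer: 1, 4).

test 1 (d=6, t=0) fires B2->S, B1->T, B3->F, B5->S, B4->T; hits B1=T, B2=S, B3=F, B4=T, B5=S
test 2 (d=2, t=10) fires B2->S, B1->T, B3->T, B5->S, B4->T; hits B1=T, B2=S, B3=T, B4=T, B5=S
test 3 (d=6, t=2) fires B2->S, B1->T, B3->F, B5->S, B4->T; hits B1=T, B2=S, B3=F, B4=T, B5=S
test 4 (d=7, t=2) fires B2->E, B1->F, B5->S, B4->T; hits B1=F, B2=E, B4=T, B5=S
test 5 (d=6, t=4) fires B2->S, B1->T, B3->F, B5->S, B4->T; hits B1=T, B2=S, B3=F, B4=T, B5=S
test 6 (d=5, t=10) fires B2->S, B1->T, B3->T, B5->S, B4->T; hits B1=T, B2=S, B3=T, B4=T, B5=S
pool-wide coverage (8 outcomes): B1=T, B1=F, B2=S, B2=E, B3=T, B3=F, B4=T, B5=S
checked all size-1 subsets: none covers 8 outcomes (max 5/8)
checked all size-2 subsets: none covers 8 outcomes (max 7/8)
the canonical winner is {1, 2, 4}: size 3, full 8-outcome coverage, earliest index list among size-3 covers

Answer: 1, 2, 4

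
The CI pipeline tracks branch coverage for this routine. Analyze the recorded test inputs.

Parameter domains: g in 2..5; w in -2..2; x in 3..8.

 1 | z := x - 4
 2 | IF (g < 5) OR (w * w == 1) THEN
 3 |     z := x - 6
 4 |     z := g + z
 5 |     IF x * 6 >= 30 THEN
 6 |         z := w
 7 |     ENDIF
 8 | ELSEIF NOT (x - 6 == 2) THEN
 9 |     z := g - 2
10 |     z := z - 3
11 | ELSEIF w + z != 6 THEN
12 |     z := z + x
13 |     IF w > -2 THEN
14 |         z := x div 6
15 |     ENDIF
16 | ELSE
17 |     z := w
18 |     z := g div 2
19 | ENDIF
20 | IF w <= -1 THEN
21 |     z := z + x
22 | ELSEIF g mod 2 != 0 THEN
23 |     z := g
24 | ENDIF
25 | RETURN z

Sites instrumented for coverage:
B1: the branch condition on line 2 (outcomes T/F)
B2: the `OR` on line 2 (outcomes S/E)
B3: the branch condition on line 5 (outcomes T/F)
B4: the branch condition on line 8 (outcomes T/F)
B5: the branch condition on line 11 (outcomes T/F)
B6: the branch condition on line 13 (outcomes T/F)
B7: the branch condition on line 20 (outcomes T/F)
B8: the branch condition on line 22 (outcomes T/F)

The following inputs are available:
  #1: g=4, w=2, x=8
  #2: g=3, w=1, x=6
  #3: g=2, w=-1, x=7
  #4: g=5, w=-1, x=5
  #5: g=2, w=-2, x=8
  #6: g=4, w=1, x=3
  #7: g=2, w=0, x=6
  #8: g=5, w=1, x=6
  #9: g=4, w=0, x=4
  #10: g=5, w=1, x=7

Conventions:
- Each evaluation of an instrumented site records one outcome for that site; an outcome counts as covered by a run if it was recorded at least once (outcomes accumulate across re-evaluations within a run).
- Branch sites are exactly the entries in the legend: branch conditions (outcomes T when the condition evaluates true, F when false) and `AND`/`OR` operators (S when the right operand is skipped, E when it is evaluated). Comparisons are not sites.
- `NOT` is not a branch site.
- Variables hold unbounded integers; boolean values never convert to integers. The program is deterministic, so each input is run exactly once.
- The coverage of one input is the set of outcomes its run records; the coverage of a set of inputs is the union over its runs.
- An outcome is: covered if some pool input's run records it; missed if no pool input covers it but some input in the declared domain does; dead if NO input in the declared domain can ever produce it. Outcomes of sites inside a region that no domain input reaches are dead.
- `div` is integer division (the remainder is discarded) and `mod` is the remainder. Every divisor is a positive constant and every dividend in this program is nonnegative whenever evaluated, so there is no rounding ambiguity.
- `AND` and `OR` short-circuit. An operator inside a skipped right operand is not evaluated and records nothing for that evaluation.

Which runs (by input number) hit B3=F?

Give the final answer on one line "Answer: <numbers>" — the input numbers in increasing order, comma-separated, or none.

input #1 (g=4, w=2, x=8): never hits B3=F
input #2 (g=3, w=1, x=6): never hits B3=F
input #3 (g=2, w=-1, x=7): never hits B3=F
input #4 (g=5, w=-1, x=5): never hits B3=F
input #5 (g=2, w=-2, x=8): never hits B3=F
input #6 (g=4, w=1, x=3): hits B3=F
input #7 (g=2, w=0, x=6): never hits B3=F
input #8 (g=5, w=1, x=6): never hits B3=F
input #9 (g=4, w=0, x=4): hits B3=F
input #10 (g=5, w=1, x=7): never hits B3=F

Answer: 6, 9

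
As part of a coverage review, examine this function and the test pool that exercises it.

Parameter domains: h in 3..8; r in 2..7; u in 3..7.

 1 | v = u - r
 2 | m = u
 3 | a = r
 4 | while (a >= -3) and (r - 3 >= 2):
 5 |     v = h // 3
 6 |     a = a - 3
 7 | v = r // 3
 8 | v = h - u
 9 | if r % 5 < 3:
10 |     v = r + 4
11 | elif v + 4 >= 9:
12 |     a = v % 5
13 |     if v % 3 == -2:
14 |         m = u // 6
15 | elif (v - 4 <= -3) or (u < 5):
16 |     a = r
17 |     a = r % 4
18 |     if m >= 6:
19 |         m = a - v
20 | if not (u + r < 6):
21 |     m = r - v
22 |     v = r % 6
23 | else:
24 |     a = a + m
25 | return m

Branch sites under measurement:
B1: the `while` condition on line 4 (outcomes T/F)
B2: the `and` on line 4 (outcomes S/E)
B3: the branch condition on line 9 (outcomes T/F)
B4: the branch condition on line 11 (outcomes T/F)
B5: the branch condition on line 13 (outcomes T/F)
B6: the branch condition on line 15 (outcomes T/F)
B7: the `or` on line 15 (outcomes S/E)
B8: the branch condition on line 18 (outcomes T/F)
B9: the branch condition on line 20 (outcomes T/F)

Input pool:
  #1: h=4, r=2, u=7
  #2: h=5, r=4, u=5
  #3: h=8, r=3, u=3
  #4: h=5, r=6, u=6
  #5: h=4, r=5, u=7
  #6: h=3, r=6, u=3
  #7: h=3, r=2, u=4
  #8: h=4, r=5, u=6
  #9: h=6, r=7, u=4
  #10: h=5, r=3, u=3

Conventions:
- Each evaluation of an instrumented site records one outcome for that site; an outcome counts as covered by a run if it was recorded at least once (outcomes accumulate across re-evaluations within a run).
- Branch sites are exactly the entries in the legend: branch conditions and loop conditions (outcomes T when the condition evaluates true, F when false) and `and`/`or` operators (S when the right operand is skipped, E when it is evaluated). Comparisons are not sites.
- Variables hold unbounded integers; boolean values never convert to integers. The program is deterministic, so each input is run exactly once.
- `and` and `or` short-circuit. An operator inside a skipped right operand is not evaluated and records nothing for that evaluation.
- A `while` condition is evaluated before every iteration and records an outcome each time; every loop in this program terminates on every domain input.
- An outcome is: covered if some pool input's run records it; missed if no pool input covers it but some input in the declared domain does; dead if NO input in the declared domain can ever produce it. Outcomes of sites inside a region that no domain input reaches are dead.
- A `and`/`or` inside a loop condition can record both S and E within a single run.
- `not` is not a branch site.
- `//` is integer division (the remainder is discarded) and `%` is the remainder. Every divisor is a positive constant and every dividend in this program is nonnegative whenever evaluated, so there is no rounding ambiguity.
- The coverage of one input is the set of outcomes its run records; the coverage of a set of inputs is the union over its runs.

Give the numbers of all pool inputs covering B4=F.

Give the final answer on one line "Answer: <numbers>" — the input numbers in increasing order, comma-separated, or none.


input #1 (h=4, r=2, u=7): does not record B4=F
input #2 (h=5, r=4, u=5): records B4=F
input #3 (h=8, r=3, u=3): does not record B4=F
input #4 (h=5, r=6, u=6): does not record B4=F
input #5 (h=4, r=5, u=7): does not record B4=F
input #6 (h=3, r=6, u=3): does not record B4=F
input #7 (h=3, r=2, u=4): does not record B4=F
input #8 (h=4, r=5, u=6): does not record B4=F
input #9 (h=6, r=7, u=4): does not record B4=F
input #10 (h=5, r=3, u=3): records B4=F
Answer: 2, 10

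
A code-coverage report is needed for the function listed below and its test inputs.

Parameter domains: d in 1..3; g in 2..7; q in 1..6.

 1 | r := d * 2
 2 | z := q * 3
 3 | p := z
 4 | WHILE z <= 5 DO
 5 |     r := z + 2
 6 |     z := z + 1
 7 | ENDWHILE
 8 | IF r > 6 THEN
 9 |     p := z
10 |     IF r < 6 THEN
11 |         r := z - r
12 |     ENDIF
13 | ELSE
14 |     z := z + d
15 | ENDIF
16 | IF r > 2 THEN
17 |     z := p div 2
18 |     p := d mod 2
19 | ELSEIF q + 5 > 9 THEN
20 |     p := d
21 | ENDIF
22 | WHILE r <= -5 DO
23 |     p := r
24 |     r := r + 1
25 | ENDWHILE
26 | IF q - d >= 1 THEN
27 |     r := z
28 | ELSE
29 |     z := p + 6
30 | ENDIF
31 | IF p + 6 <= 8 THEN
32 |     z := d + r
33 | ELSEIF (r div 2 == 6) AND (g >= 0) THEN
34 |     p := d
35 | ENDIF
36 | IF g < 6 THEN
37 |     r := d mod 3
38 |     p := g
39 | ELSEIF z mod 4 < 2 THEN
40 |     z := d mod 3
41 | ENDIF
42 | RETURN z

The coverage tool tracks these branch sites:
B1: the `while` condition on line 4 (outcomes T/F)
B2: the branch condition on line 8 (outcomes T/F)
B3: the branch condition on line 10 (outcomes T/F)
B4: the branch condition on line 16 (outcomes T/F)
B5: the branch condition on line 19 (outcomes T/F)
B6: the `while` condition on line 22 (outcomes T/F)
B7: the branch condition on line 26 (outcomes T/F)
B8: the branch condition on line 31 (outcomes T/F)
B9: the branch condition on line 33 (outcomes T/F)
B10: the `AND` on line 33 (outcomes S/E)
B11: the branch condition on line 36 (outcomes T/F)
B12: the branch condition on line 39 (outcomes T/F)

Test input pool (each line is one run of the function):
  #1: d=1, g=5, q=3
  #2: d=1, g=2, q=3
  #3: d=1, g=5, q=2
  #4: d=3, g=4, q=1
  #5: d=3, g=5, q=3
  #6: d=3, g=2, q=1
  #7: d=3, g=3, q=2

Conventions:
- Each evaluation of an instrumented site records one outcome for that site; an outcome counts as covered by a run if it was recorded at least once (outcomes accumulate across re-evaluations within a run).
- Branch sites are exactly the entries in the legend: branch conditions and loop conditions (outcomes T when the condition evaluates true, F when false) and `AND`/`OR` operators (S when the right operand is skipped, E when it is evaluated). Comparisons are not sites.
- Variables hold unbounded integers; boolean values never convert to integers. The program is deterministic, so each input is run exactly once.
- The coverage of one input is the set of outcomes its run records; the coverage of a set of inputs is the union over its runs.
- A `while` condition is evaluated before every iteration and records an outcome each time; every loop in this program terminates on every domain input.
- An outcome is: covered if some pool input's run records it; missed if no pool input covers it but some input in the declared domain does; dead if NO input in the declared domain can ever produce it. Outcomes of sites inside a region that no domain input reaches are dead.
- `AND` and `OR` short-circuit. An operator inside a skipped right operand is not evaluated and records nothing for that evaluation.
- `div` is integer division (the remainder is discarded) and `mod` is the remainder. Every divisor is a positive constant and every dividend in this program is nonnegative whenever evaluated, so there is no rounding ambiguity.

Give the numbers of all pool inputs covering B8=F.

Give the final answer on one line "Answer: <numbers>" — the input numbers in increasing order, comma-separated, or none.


input #1 (d=1, g=5, q=3): produces B8=F
input #2 (d=1, g=2, q=3): produces B8=F
input #3 (d=1, g=5, q=2): produces B8=F
input #4 (d=3, g=4, q=1): does not produce B8=F
input #5 (d=3, g=5, q=3): does not produce B8=F
input #6 (d=3, g=2, q=1): does not produce B8=F
input #7 (d=3, g=3, q=2): does not produce B8=F
Answer: 1, 2, 3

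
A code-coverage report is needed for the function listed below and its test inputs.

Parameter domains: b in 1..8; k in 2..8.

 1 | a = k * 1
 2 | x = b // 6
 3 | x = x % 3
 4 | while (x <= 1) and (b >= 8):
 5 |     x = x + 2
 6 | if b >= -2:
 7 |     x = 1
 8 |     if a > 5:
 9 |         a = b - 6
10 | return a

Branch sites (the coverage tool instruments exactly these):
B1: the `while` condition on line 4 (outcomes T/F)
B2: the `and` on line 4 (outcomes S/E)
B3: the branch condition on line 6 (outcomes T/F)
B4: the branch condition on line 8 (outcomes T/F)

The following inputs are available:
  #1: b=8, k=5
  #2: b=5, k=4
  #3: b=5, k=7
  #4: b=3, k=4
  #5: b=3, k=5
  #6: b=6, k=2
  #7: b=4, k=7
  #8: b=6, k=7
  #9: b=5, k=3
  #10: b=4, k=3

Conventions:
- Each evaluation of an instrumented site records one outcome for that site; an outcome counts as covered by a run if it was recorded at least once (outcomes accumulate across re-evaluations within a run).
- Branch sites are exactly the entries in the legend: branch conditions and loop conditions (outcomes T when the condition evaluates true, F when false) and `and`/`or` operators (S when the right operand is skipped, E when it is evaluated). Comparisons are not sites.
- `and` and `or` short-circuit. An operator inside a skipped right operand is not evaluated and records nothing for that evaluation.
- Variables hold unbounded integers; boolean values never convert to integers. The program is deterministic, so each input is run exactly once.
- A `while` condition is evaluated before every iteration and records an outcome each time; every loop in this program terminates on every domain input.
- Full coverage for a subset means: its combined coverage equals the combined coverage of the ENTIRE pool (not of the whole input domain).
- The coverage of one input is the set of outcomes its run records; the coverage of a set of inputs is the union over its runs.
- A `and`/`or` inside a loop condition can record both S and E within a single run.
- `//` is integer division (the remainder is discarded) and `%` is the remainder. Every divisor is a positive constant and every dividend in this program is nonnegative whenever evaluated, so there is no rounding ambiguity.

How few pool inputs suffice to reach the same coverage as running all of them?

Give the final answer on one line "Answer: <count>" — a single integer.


input #1 (b=8, k=5): events B2->E, B1->T, B2->S, B1->F, B3->T, B4->F; covers B1=T, B1=F, B2=S, B2=E, B3=T, B4=F
input #2 (b=5, k=4): events B2->E, B1->F, B3->T, B4->F; covers B1=F, B2=E, B3=T, B4=F
input #3 (b=5, k=7): events B2->E, B1->F, B3->T, B4->T; covers B1=F, B2=E, B3=T, B4=T
input #4 (b=3, k=4): events B2->E, B1->F, B3->T, B4->F; covers B1=F, B2=E, B3=T, B4=F
input #5 (b=3, k=5): events B2->E, B1->F, B3->T, B4->F; covers B1=F, B2=E, B3=T, B4=F
input #6 (b=6, k=2): events B2->E, B1->F, B3->T, B4->F; covers B1=F, B2=E, B3=T, B4=F
input #7 (b=4, k=7): events B2->E, B1->F, B3->T, B4->T; covers B1=F, B2=E, B3=T, B4=T
input #8 (b=6, k=7): events B2->E, B1->F, B3->T, B4->T; covers B1=F, B2=E, B3=T, B4=T
input #9 (b=5, k=3): events B2->E, B1->F, B3->T, B4->F; covers B1=F, B2=E, B3=T, B4=F
input #10 (b=4, k=3): events B2->E, B1->F, B3->T, B4->F; covers B1=F, B2=E, B3=T, B4=F
pool-wide coverage (7 outcomes): B1=T, B1=F, B2=S, B2=E, B3=T, B4=T, B4=F
size 1 is not enough: best union over all size-1 subsets is 6/7
at size 2, {1, 3} reaches all 7 outcomes; every lexicographically earlier size-2 subset fails
Answer: 2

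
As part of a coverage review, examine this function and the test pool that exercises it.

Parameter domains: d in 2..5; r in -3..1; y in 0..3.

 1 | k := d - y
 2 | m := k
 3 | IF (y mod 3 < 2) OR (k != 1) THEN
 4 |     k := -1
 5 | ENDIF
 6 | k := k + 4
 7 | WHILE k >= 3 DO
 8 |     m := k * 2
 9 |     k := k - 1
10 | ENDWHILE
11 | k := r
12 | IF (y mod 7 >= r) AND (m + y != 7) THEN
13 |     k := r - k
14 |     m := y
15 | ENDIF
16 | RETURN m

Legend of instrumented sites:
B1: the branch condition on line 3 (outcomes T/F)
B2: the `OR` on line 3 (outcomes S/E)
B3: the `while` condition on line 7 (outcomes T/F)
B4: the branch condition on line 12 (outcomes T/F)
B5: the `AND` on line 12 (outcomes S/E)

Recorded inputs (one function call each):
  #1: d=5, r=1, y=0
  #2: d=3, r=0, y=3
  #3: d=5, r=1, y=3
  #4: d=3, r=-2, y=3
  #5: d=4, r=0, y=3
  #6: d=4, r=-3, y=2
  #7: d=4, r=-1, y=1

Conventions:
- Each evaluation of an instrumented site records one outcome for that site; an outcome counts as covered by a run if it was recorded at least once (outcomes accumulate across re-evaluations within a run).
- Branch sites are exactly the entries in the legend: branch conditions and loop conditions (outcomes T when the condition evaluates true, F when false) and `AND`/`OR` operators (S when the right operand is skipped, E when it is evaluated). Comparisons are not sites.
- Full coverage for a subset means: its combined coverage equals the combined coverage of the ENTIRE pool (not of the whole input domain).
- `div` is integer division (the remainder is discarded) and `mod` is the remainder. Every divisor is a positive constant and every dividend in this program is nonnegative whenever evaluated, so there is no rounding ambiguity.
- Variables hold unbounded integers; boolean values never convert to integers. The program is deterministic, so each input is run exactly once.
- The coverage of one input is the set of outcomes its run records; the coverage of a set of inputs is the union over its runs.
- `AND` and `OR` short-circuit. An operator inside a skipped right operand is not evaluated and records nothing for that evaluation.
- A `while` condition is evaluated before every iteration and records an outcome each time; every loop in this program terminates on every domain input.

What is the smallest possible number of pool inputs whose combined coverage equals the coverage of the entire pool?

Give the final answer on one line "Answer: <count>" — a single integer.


input #1, d=5, r=1, y=0: events B2->S, B1->T, B3->T, B3->F, B5->S, B4->F; outcomes B1=T, B2=S, B3=T, B3=F, B4=F, B5=S
input #2, d=3, r=0, y=3: events B2->S, B1->T, B3->T, B3->F, B5->E, B4->T; outcomes B1=T, B2=S, B3=T, B3=F, B4=T, B5=E
input #3, d=5, r=1, y=3: events B2->S, B1->T, B3->T, B3->F, B5->E, B4->T; outcomes B1=T, B2=S, B3=T, B3=F, B4=T, B5=E
input #4, d=3, r=-2, y=3: events B2->S, B1->T, B3->T, B3->F, B5->E, B4->T; outcomes B1=T, B2=S, B3=T, B3=F, B4=T, B5=E
input #5, d=4, r=0, y=3: events B2->S, B1->T, B3->T, B3->F, B5->E, B4->T; outcomes B1=T, B2=S, B3=T, B3=F, B4=T, B5=E
input #6, d=4, r=-3, y=2: events B2->E, B1->T, B3->T, B3->F, B5->E, B4->T; outcomes B1=T, B2=E, B3=T, B3=F, B4=T, B5=E
input #7, d=4, r=-1, y=1: events B2->S, B1->T, B3->T, B3->F, B5->E, B4->F; outcomes B1=T, B2=S, B3=T, B3=F, B4=F, B5=E
union over all inputs: B1=T, B2=S, B2=E, B3=T, B3=F, B4=T, B4=F, B5=S, B5=E (9 outcomes)
size 1 is not enough: best union over all size-1 subsets is 6/9
the canonical winner is {1, 6}: size 2, full 9-outcome coverage, earliest index list among size-2 covers
Answer: 2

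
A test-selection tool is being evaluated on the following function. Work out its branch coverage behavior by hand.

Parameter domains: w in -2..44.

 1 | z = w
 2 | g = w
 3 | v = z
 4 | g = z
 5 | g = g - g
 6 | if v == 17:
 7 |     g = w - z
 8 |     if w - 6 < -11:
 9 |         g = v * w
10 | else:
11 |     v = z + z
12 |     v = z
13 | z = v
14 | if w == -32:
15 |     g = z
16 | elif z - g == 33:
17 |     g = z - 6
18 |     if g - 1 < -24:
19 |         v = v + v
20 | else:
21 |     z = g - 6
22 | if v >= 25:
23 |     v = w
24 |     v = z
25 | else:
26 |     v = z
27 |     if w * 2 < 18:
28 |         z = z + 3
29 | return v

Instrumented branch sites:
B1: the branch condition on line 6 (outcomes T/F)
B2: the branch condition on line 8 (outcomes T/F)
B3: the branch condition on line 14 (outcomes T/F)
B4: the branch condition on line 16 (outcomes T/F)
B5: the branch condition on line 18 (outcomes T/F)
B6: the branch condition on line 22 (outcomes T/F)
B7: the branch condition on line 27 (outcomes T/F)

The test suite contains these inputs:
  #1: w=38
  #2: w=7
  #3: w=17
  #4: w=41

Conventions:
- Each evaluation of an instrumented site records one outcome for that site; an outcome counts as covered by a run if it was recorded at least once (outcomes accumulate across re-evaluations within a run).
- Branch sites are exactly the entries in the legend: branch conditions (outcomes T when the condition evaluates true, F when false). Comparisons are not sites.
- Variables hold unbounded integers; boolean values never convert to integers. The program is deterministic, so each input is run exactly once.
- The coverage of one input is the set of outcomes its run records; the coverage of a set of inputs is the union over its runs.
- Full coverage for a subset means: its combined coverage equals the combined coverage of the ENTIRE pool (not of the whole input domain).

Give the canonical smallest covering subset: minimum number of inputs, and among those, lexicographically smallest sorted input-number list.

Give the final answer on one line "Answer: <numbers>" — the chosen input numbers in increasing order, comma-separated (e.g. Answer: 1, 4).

#1 (w=38) -> B1->F, B3->F, B4->F, B6->T; covered: B1=F, B3=F, B4=F, B6=T
#2 (w=7) -> B1->F, B3->F, B4->F, B6->F, B7->T; covered: B1=F, B3=F, B4=F, B6=F, B7=T
#3 (w=17) -> B1->T, B2->F, B3->F, B4->F, B6->F, B7->F; covered: B1=T, B2=F, B3=F, B4=F, B6=F, B7=F
#4 (w=41) -> B1->F, B3->F, B4->F, B6->T; covered: B1=F, B3=F, B4=F, B6=T
union over all inputs: B1=T, B1=F, B2=F, B3=F, B4=F, B6=T, B6=F, B7=T, B7=F (9 outcomes)
checked all size-1 subsets: none covers 9 outcomes (max 6/9)
checked all size-2 subsets: none covers 9 outcomes (max 8/9)
size 3: inputs {1, 2, 3} cover all 9 outcomes, and no lexicographically smaller subset of this size does

Answer: 1, 2, 3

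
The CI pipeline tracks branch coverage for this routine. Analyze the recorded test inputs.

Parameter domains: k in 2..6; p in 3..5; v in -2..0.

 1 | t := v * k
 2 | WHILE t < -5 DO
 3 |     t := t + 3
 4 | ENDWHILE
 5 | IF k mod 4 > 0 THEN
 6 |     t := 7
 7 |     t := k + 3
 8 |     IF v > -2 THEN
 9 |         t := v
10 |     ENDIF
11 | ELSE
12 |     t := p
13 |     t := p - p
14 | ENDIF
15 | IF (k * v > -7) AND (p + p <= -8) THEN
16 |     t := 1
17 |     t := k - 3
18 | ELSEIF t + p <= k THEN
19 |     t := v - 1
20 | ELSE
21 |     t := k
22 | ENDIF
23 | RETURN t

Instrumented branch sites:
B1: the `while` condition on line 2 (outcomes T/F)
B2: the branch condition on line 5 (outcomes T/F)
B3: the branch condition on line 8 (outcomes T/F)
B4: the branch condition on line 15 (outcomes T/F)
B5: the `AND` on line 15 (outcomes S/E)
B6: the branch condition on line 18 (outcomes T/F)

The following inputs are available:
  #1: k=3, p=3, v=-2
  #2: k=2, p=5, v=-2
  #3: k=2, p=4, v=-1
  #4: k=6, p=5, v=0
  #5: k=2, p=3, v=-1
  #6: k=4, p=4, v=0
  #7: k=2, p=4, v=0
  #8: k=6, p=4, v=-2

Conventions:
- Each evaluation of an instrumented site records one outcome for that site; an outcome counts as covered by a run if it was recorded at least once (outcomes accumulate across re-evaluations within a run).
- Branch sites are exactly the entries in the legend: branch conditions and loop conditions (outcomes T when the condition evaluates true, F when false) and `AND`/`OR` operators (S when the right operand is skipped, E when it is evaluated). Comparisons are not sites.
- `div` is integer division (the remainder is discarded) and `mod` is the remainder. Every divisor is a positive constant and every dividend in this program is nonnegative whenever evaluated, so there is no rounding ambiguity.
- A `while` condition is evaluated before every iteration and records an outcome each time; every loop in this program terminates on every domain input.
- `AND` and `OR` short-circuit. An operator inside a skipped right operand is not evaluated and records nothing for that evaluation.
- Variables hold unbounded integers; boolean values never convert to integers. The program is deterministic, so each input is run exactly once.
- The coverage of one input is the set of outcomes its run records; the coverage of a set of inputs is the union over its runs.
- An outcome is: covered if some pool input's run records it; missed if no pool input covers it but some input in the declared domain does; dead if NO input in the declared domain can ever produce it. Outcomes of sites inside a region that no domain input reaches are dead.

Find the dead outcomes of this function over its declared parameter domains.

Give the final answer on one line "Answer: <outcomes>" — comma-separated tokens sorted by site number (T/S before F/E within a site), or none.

sweeping the full domain (45 inputs) for each outcome:
  B4=T: no domain input ever produces it -> dead
  reachable outcomes have witnesses, e.g. B1=T (e.g. k=3, p=3, v=-2), B1=F (e.g. k=2, p=3, v=-2), B2=T (e.g. k=2, p=3, v=-2), B2=F (e.g. k=4, p=3, v=-2)

Answer: B4=T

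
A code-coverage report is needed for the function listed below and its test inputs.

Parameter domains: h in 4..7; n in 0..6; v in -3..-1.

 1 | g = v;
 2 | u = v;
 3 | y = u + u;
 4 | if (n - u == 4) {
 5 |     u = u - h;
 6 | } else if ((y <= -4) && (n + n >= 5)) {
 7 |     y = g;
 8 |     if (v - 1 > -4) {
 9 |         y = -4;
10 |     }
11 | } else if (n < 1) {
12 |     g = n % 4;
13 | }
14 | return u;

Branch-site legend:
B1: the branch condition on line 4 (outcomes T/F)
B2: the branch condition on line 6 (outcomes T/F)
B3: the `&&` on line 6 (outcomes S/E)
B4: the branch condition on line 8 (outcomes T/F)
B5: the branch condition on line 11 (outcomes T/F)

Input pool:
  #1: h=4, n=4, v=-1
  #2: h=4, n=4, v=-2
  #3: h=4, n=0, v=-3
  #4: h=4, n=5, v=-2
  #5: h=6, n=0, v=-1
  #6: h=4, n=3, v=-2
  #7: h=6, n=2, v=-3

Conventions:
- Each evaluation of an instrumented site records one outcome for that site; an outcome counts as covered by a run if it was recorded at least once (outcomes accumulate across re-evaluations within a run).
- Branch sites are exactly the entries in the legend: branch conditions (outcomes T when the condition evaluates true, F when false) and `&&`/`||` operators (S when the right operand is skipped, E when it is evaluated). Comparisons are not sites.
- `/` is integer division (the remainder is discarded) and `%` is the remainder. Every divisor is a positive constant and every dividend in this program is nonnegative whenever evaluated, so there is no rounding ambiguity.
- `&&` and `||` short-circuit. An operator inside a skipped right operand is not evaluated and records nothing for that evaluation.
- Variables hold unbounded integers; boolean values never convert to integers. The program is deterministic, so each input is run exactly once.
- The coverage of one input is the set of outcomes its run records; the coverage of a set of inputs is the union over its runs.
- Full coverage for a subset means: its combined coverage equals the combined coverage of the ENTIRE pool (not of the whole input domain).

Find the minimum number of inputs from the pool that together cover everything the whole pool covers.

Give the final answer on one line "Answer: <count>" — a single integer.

input #1, h=4, n=4, v=-1: events B1->F, B3->S, B2->F, B5->F; outcomes B1=F, B2=F, B3=S, B5=F
input #2, h=4, n=4, v=-2: events B1->F, B3->E, B2->T, B4->T; outcomes B1=F, B2=T, B3=E, B4=T
input #3, h=4, n=0, v=-3: events B1->F, B3->E, B2->F, B5->T; outcomes B1=F, B2=F, B3=E, B5=T
input #4, h=4, n=5, v=-2: events B1->F, B3->E, B2->T, B4->T; outcomes B1=F, B2=T, B3=E, B4=T
input #5, h=6, n=0, v=-1: events B1->F, B3->S, B2->F, B5->T; outcomes B1=F, B2=F, B3=S, B5=T
input #6, h=4, n=3, v=-2: events B1->F, B3->E, B2->T, B4->T; outcomes B1=F, B2=T, B3=E, B4=T
input #7, h=6, n=2, v=-3: events B1->F, B3->E, B2->F, B5->F; outcomes B1=F, B2=F, B3=E, B5=F
pool-wide coverage (8 outcomes): B1=F, B2=T, B2=F, B3=S, B3=E, B4=T, B5=T, B5=F
size 1 is not enough: best union over all size-1 subsets is 4/8
size 2 is not enough: best union over all size-2 subsets is 7/8
size 3: inputs {1, 2, 3} cover all 8 outcomes, and no lexicographically smaller subset of this size does

Answer: 3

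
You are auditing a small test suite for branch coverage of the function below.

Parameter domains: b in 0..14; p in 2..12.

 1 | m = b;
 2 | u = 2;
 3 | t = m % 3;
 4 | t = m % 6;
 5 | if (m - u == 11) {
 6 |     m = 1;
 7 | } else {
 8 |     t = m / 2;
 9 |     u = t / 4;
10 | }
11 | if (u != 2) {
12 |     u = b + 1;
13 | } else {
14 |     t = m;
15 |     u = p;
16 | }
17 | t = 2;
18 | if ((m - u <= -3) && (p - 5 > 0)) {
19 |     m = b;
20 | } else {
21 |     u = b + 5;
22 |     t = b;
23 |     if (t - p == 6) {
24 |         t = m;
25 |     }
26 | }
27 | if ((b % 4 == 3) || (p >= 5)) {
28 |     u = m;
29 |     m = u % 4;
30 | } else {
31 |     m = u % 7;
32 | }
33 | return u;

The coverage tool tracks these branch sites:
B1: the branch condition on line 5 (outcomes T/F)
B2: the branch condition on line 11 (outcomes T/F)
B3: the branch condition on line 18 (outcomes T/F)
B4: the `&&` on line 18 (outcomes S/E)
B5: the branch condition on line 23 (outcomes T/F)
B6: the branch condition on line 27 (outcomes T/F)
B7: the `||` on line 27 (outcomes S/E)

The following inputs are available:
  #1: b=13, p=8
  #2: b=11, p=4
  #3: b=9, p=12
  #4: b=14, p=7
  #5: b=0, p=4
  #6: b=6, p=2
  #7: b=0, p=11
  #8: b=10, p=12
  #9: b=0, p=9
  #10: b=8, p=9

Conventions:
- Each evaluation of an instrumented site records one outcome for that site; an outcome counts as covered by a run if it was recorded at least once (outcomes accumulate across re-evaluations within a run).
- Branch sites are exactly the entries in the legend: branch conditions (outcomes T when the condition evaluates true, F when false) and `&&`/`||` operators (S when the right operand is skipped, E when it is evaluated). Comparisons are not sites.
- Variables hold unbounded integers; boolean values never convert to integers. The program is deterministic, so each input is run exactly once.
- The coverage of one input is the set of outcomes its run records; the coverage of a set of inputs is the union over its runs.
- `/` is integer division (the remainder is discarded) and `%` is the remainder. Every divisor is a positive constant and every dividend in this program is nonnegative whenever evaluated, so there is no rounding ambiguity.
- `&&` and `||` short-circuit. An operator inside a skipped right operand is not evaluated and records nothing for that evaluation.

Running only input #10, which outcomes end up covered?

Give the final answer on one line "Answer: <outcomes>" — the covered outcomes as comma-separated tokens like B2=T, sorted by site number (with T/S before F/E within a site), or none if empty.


Simulating input #10 (b=8, p=9) step by step:
  B1->F, B2->T, B4->S, B3->F, B5->F, B7->E, B6->T
deduplicating events, the covered set is: B1=F, B2=T, B3=F, B4=S, B5=F, B6=T, B7=E
Answer: B1=F, B2=T, B3=F, B4=S, B5=F, B6=T, B7=E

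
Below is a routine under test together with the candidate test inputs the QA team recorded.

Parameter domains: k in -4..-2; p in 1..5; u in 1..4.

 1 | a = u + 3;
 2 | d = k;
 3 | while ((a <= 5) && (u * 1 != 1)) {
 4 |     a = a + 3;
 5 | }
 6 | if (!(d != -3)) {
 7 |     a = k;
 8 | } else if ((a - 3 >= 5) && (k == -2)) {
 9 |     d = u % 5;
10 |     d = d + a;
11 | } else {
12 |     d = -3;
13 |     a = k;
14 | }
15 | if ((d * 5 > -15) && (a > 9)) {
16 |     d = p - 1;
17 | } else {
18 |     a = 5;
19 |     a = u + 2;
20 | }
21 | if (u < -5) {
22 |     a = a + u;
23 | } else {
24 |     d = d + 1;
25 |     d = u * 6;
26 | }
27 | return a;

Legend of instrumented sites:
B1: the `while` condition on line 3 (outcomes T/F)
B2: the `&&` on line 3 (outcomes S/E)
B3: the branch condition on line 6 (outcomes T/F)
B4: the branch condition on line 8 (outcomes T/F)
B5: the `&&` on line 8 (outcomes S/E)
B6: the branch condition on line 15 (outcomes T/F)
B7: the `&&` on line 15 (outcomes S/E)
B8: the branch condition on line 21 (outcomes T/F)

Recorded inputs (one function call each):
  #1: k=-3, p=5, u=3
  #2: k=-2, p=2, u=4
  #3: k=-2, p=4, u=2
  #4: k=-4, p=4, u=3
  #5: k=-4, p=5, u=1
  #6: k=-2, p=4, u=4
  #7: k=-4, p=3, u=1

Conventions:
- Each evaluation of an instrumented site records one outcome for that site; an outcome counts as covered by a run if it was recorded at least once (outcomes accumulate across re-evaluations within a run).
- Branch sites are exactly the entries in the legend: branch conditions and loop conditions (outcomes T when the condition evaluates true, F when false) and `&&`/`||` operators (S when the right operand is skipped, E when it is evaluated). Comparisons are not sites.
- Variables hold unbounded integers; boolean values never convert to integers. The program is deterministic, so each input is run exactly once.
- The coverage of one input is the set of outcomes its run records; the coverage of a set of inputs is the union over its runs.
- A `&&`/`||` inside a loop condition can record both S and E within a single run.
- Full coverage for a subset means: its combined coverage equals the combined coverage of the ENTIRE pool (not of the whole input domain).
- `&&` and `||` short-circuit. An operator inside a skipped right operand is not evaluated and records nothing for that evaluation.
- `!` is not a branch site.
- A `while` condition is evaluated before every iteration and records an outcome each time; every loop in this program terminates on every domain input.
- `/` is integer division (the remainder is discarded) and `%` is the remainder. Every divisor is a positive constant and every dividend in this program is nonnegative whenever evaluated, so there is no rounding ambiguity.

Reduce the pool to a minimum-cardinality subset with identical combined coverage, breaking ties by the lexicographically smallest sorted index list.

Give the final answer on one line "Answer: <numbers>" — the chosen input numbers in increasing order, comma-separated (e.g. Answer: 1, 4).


#1 (k=-3, p=5, u=3) -> covered: B1=F, B2=S, B3=T, B6=F, B7=S, B8=F
#2 (k=-2, p=2, u=4) -> covered: B1=F, B2=S, B3=F, B4=F, B5=S, B6=F, B7=S, B8=F
#3 (k=-2, p=4, u=2) -> covered: B1=T, B1=F, B2=S, B2=E, B3=F, B4=T, B5=E, B6=F, B7=E, B8=F
#4 (k=-4, p=4, u=3) -> covered: B1=F, B2=S, B3=F, B4=F, B5=S, B6=F, B7=S, B8=F
#5 (k=-4, p=5, u=1) -> covered: B1=F, B2=E, B3=F, B4=F, B5=S, B6=F, B7=S, B8=F
#6 (k=-2, p=4, u=4) -> covered: B1=F, B2=S, B3=F, B4=F, B5=S, B6=F, B7=S, B8=F
#7 (k=-4, p=3, u=1) -> covered: B1=F, B2=E, B3=F, B4=F, B5=S, B6=F, B7=S, B8=F
pool-wide coverage (14 outcomes): B1=T, B1=F, B2=S, B2=E, B3=T, B3=F, B4=T, B4=F, B5=S, B5=E, B6=F, B7=S, B7=E, B8=F
no size-1 subset reaches all 14 outcomes (best union: 10/14)
no size-2 subset reaches all 14 outcomes (best union: 13/14)
at size 3, {1, 2, 3} reaches all 14 outcomes; every lexicographically earlier size-3 subset fails
Answer: 1, 2, 3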